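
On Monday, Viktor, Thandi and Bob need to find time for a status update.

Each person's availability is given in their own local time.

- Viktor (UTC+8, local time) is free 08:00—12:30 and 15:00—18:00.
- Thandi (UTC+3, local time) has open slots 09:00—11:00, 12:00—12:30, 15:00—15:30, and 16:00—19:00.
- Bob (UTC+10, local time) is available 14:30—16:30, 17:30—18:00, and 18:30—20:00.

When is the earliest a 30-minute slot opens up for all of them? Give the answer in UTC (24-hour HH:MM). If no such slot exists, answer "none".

Viktor → UTC: 00:00–04:30, 07:00–10:00.
Thandi → UTC: 06:00–08:00, 09:00–09:30, 12:00–12:30, 13:00–16:00.
Bob → UTC: 04:30–06:30, 07:30–08:00, 08:30–10:00.
Viktor ∩ Thandi: 07:00–08:00, 09:00–09:30.
Viktor ∩ Thandi ∩ Bob: 07:30–08:00, 09:00–09:30.
Windows ≥ 30 min: 07:30–08:00, 09:00–09:30.
Earliest such window starts at 07:30.

07:30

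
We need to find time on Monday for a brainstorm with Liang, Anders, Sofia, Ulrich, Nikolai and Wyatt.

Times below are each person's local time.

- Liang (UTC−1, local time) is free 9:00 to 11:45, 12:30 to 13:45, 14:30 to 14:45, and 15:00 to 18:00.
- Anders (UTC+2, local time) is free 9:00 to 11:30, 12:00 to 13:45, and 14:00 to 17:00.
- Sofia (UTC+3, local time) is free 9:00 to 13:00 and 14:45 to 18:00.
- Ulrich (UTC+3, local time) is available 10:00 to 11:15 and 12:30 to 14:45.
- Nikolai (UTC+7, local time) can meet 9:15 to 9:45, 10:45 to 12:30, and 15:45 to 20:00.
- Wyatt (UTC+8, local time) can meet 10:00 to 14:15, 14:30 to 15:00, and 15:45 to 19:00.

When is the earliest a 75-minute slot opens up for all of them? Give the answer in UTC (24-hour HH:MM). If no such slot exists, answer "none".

none

Liang → UTC: 10:00–12:45, 13:30–14:45, 15:30–15:45, 16:00–19:00.
Anders → UTC: 07:00–09:30, 10:00–11:45, 12:00–15:00.
Sofia → UTC: 06:00–10:00, 11:45–15:00.
Ulrich → UTC: 07:00–08:15, 09:30–11:45.
Nikolai → UTC: 02:15–02:45, 03:45–05:30, 08:45–13:00.
Wyatt → UTC: 02:00–06:15, 06:30–07:00, 07:45–11:00.
Liang ∩ Anders: 10:00–11:45, 12:00–12:45, 13:30–14:45.
Liang ∩ Anders ∩ Sofia: 12:00–12:45, 13:30–14:45.
Liang ∩ Anders ∩ Sofia ∩ Ulrich: (none).
Liang ∩ Anders ∩ Sofia ∩ Ulrich ∩ Nikolai: (none).
Liang ∩ Anders ∩ Sofia ∩ Ulrich ∩ Nikolai ∩ Wyatt: (none).
Windows ≥ 75 min: (none).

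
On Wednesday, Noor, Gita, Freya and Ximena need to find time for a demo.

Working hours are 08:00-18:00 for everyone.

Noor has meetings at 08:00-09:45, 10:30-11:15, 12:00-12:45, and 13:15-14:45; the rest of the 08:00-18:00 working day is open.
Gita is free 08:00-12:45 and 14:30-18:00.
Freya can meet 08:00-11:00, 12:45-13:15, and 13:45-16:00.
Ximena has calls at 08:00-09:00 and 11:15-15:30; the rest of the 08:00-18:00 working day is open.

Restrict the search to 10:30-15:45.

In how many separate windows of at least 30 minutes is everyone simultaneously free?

Noor free within 08:00–18:00: 09:45–10:30, 11:15–12:00, 12:45–13:15, 14:45–18:00.
Ximena free within 08:00–18:00: 09:00–11:15, 15:30–18:00.
Noor ∩ Gita: 09:45–10:30, 11:15–12:00, 14:45–18:00.
Noor ∩ Gita ∩ Freya: 09:45–10:30, 14:45–16:00.
Noor ∩ Gita ∩ Freya ∩ Ximena: 09:45–10:30, 15:30–16:00.
Restricted to 10:30–15:45: 15:30–15:45.
Windows ≥ 30 min: (none).
That's 0 windows.

0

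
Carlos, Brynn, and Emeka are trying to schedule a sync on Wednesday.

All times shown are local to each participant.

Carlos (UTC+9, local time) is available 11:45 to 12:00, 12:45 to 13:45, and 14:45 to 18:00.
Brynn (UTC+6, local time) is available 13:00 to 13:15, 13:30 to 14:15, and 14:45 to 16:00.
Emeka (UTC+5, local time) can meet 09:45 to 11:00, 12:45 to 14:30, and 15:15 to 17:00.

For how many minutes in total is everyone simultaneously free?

Carlos → UTC: 02:45–03:00, 03:45–04:45, 05:45–09:00.
Brynn → UTC: 07:00–07:15, 07:30–08:15, 08:45–10:00.
Emeka → UTC: 04:45–06:00, 07:45–09:30, 10:15–12:00.
Carlos ∩ Brynn: 07:00–07:15, 07:30–08:15, 08:45–09:00.
Carlos ∩ Brynn ∩ Emeka: 07:45–08:15, 08:45–09:00.
Total common minutes: 30 + 15 = 45.

45 minutes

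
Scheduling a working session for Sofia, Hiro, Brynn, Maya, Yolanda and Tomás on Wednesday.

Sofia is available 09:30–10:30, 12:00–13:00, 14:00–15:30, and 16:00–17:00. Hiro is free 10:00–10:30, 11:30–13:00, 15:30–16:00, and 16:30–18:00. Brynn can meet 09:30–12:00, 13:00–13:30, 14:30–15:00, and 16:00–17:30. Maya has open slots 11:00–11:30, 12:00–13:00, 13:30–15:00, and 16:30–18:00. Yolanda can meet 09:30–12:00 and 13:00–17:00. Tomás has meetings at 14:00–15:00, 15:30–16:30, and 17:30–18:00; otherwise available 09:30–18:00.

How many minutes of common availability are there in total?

Tomás free within 09:30–18:00: 09:30–14:00, 15:00–15:30, 16:30–17:30.
Sofia ∩ Hiro: 10:00–10:30, 12:00–13:00, 16:30–17:00.
Sofia ∩ Hiro ∩ Brynn: 10:00–10:30, 16:30–17:00.
Sofia ∩ Hiro ∩ Brynn ∩ Maya: 16:30–17:00.
Sofia ∩ Hiro ∩ Brynn ∩ Maya ∩ Yolanda: 16:30–17:00.
Sofia ∩ Hiro ∩ Brynn ∩ Maya ∩ Yolanda ∩ Tomás: 16:30–17:00.
Total common minutes: 30.

30 minutes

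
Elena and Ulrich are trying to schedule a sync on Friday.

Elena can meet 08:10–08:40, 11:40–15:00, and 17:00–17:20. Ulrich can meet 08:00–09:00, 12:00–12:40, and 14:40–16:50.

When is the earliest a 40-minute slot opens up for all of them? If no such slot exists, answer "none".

12:00

Elena ∩ Ulrich: 08:10–08:40, 12:00–12:40, 14:40–15:00.
Windows ≥ 40 min: 12:00–12:40.
Earliest such window starts at 12:00.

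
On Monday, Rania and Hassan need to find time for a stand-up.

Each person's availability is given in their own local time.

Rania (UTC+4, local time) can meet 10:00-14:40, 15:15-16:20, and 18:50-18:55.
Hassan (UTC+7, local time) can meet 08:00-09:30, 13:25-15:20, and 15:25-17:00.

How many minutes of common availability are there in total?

210 minutes

Rania → UTC: 06:00–10:40, 11:15–12:20, 14:50–14:55.
Hassan → UTC: 01:00–02:30, 06:25–08:20, 08:25–10:00.
Rania ∩ Hassan: 06:25–08:20, 08:25–10:00.
Total common minutes: 115 + 95 = 210.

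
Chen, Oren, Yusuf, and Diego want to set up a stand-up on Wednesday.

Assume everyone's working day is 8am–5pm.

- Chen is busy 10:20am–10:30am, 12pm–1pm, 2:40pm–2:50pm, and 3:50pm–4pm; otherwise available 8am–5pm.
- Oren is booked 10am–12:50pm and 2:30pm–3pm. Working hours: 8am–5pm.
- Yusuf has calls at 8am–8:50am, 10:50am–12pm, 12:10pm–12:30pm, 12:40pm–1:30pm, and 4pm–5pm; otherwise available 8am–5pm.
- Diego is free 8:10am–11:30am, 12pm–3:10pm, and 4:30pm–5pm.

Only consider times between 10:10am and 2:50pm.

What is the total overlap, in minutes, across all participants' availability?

Chen free within 08:00–17:00: 08:00–10:20, 10:30–12:00, 13:00–14:40, 14:50–15:50, 16:00–17:00.
Oren free within 08:00–17:00: 08:00–10:00, 12:50–14:30, 15:00–17:00.
Yusuf free within 08:00–17:00: 08:50–10:50, 12:00–12:10, 12:30–12:40, 13:30–16:00.
Chen ∩ Oren: 08:00–10:00, 13:00–14:30, 15:00–15:50, 16:00–17:00.
Chen ∩ Oren ∩ Yusuf: 08:50–10:00, 13:30–14:30, 15:00–15:50.
Chen ∩ Oren ∩ Yusuf ∩ Diego: 08:50–10:00, 13:30–14:30, 15:00–15:10.
Restricted to 10:10–14:50: 13:30–14:30.
Total common minutes: 60.

60 minutes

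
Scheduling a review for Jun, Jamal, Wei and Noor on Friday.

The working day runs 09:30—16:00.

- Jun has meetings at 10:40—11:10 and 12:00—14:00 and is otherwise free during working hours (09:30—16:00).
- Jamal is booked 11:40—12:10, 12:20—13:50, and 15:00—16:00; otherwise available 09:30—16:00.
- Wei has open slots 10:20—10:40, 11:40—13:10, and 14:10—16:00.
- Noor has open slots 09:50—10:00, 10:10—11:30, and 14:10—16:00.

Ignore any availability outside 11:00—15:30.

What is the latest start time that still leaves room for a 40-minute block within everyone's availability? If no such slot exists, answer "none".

Jun free within 09:30–16:00: 09:30–10:40, 11:10–12:00, 14:00–16:00.
Jamal free within 09:30–16:00: 09:30–11:40, 12:10–12:20, 13:50–15:00.
Jun ∩ Jamal: 09:30–10:40, 11:10–11:40, 14:00–15:00.
Jun ∩ Jamal ∩ Wei: 10:20–10:40, 14:10–15:00.
Jun ∩ Jamal ∩ Wei ∩ Noor: 10:20–10:40, 14:10–15:00.
Restricted to 11:00–15:30: 14:10–15:00.
Windows ≥ 40 min: 14:10–15:00.
Latest start in the last window 14:10–15:00 is 15:00 − 40 min = 14:20.

14:20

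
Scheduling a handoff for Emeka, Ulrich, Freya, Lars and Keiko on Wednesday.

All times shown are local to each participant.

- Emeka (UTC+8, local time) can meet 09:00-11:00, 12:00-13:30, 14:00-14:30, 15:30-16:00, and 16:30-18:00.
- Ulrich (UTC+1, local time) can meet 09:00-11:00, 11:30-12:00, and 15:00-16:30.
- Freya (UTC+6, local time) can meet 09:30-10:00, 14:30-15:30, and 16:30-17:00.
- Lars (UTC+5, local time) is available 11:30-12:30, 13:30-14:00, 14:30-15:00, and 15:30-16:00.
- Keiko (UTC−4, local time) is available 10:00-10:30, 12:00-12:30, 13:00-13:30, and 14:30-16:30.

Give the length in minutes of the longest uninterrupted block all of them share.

Emeka → UTC: 01:00–03:00, 04:00–05:30, 06:00–06:30, 07:30–08:00, 08:30–10:00.
Ulrich → UTC: 08:00–10:00, 10:30–11:00, 14:00–15:30.
Freya → UTC: 03:30–04:00, 08:30–09:30, 10:30–11:00.
Lars → UTC: 06:30–07:30, 08:30–09:00, 09:30–10:00, 10:30–11:00.
Keiko → UTC: 14:00–14:30, 16:00–16:30, 17:00–17:30, 18:30–20:30.
Emeka ∩ Ulrich: 08:30–10:00.
Emeka ∩ Ulrich ∩ Freya: 08:30–09:30.
Emeka ∩ Ulrich ∩ Freya ∩ Lars: 08:30–09:00.
Emeka ∩ Ulrich ∩ Freya ∩ Lars ∩ Keiko: (none).
No common window.

0 minutes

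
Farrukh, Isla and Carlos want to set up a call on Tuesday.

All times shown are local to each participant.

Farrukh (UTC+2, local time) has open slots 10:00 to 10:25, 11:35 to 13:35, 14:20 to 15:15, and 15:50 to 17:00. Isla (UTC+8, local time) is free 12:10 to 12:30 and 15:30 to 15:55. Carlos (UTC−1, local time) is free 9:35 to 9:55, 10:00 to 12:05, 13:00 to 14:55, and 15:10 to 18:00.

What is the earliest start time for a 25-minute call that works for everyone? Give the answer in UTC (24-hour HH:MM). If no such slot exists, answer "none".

none

Farrukh → UTC: 08:00–08:25, 09:35–11:35, 12:20–13:15, 13:50–15:00.
Isla → UTC: 04:10–04:30, 07:30–07:55.
Carlos → UTC: 10:35–10:55, 11:00–13:05, 14:00–15:55, 16:10–19:00.
Farrukh ∩ Isla: (none).
Farrukh ∩ Isla ∩ Carlos: (none).
Windows ≥ 25 min: (none).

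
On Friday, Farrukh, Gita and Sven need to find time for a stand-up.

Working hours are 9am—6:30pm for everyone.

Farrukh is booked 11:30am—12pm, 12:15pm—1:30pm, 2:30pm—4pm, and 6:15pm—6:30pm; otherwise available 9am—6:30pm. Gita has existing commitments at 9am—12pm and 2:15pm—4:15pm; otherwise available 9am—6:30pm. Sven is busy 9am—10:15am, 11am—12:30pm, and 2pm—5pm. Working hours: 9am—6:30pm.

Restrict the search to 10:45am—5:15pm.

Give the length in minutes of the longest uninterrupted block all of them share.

30 minutes

Farrukh free within 09:00–18:30: 09:00–11:30, 12:00–12:15, 13:30–14:30, 16:00–18:15.
Gita free within 09:00–18:30: 12:00–14:15, 16:15–18:30.
Sven free within 09:00–18:30: 10:15–11:00, 12:30–14:00, 17:00–18:30.
Farrukh ∩ Gita: 12:00–12:15, 13:30–14:15, 16:15–18:15.
Farrukh ∩ Gita ∩ Sven: 13:30–14:00, 17:00–18:15.
Restricted to 10:45–17:15: 13:30–14:00, 17:00–17:15.
Common window lengths: 30, 15 min; longest is 30.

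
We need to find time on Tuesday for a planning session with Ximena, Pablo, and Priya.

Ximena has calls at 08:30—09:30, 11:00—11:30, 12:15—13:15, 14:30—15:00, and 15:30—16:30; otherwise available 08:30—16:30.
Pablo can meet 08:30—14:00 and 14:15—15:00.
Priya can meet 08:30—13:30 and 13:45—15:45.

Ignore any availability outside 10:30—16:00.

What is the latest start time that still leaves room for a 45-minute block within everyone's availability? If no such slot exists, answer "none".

11:30

Ximena free within 08:30–16:30: 09:30–11:00, 11:30–12:15, 13:15–14:30, 15:00–15:30.
Ximena ∩ Pablo: 09:30–11:00, 11:30–12:15, 13:15–14:00, 14:15–14:30.
Ximena ∩ Pablo ∩ Priya: 09:30–11:00, 11:30–12:15, 13:15–13:30, 13:45–14:00, 14:15–14:30.
Restricted to 10:30–16:00: 10:30–11:00, 11:30–12:15, 13:15–13:30, 13:45–14:00, 14:15–14:30.
Windows ≥ 45 min: 11:30–12:15.
Latest start in the last window 11:30–12:15 is 12:15 − 45 min = 11:30.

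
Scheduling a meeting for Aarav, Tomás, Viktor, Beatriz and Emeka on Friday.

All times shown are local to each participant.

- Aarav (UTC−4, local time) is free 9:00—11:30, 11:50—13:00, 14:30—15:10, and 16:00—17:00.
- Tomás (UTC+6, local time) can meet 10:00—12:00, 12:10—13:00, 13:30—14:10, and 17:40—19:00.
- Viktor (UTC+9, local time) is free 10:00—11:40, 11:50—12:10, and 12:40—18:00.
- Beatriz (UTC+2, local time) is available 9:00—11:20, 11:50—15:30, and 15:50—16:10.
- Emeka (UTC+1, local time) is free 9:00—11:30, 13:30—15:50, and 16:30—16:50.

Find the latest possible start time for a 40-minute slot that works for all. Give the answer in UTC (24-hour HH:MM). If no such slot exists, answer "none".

none

Aarav → UTC: 13:00–15:30, 15:50–17:00, 18:30–19:10, 20:00–21:00.
Tomás → UTC: 04:00–06:00, 06:10–07:00, 07:30–08:10, 11:40–13:00.
Viktor → UTC: 01:00–02:40, 02:50–03:10, 03:40–09:00.
Beatriz → UTC: 07:00–09:20, 09:50–13:30, 13:50–14:10.
Emeka → UTC: 08:00–10:30, 12:30–14:50, 15:30–15:50.
Aarav ∩ Tomás: (none).
Aarav ∩ Tomás ∩ Viktor: (none).
Aarav ∩ Tomás ∩ Viktor ∩ Beatriz: (none).
Aarav ∩ Tomás ∩ Viktor ∩ Beatriz ∩ Emeka: (none).
Windows ≥ 40 min: (none).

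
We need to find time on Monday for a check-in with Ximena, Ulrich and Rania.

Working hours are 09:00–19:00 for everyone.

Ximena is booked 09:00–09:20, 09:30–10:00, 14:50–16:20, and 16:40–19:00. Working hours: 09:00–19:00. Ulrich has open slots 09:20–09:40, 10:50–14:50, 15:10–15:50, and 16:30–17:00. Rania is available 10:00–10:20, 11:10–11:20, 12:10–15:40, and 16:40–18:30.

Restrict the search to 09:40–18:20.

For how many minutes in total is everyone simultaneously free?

170 minutes

Ximena free within 09:00–19:00: 09:20–09:30, 10:00–14:50, 16:20–16:40.
Ximena ∩ Ulrich: 09:20–09:30, 10:50–14:50, 16:30–16:40.
Ximena ∩ Ulrich ∩ Rania: 11:10–11:20, 12:10–14:50.
Restricted to 09:40–18:20: 11:10–11:20, 12:10–14:50.
Total common minutes: 10 + 160 = 170.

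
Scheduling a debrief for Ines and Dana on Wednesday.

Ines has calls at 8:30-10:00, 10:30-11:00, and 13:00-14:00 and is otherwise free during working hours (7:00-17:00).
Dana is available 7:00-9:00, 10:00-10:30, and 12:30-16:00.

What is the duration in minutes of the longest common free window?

120 minutes

Ines free within 07:00–17:00: 07:00–08:30, 10:00–10:30, 11:00–13:00, 14:00–17:00.
Ines ∩ Dana: 07:00–08:30, 10:00–10:30, 12:30–13:00, 14:00–16:00.
Common window lengths: 90, 30, 30, 120 min; longest is 120.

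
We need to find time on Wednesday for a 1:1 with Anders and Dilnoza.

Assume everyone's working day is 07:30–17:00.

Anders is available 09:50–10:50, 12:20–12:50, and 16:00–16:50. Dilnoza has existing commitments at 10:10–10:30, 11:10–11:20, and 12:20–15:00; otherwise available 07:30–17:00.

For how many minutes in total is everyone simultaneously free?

90 minutes

Dilnoza free within 07:30–17:00: 07:30–10:10, 10:30–11:10, 11:20–12:20, 15:00–17:00.
Anders ∩ Dilnoza: 09:50–10:10, 10:30–10:50, 16:00–16:50.
Total common minutes: 20 + 20 + 50 = 90.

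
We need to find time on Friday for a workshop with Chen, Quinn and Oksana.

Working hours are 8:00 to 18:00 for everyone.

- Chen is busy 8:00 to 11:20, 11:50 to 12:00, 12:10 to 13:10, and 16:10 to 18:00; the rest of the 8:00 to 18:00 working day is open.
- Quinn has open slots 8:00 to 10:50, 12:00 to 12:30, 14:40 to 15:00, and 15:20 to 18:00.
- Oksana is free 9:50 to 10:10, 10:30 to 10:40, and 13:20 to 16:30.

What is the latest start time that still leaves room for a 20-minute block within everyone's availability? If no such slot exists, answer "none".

Chen free within 08:00–18:00: 11:20–11:50, 12:00–12:10, 13:10–16:10.
Chen ∩ Quinn: 12:00–12:10, 14:40–15:00, 15:20–16:10.
Chen ∩ Quinn ∩ Oksana: 14:40–15:00, 15:20–16:10.
Windows ≥ 20 min: 14:40–15:00, 15:20–16:10.
Latest start in the last window 15:20–16:10 is 16:10 − 20 min = 15:50.

15:50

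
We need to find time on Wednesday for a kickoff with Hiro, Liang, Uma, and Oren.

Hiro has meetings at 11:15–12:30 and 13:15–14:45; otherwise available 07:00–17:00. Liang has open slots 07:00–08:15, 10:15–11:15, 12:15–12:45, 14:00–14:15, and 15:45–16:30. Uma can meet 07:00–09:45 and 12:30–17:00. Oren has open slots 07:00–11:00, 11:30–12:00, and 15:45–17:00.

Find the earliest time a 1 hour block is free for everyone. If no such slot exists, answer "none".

07:00

Hiro free within 07:00–17:00: 07:00–11:15, 12:30–13:15, 14:45–17:00.
Hiro ∩ Liang: 07:00–08:15, 10:15–11:15, 12:30–12:45, 15:45–16:30.
Hiro ∩ Liang ∩ Uma: 07:00–08:15, 12:30–12:45, 15:45–16:30.
Hiro ∩ Liang ∩ Uma ∩ Oren: 07:00–08:15, 15:45–16:30.
Windows ≥ 60 min: 07:00–08:15.
Earliest such window starts at 07:00.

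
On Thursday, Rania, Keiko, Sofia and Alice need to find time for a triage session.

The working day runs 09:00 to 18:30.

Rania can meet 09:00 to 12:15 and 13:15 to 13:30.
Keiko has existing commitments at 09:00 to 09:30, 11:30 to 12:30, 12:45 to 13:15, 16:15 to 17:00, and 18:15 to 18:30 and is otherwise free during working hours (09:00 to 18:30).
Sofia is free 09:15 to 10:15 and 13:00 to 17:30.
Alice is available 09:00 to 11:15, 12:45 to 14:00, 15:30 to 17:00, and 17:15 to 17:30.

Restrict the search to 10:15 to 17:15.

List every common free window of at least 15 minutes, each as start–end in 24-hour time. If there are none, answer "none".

Keiko free within 09:00–18:30: 09:30–11:30, 12:30–12:45, 13:15–16:15, 17:00–18:15.
Rania ∩ Keiko: 09:30–11:30, 13:15–13:30.
Rania ∩ Keiko ∩ Sofia: 09:30–10:15, 13:15–13:30.
Rania ∩ Keiko ∩ Sofia ∩ Alice: 09:30–10:15, 13:15–13:30.
Restricted to 10:15–17:15: 13:15–13:30.
Windows ≥ 15 min: 13:15–13:30.

13:15–13:30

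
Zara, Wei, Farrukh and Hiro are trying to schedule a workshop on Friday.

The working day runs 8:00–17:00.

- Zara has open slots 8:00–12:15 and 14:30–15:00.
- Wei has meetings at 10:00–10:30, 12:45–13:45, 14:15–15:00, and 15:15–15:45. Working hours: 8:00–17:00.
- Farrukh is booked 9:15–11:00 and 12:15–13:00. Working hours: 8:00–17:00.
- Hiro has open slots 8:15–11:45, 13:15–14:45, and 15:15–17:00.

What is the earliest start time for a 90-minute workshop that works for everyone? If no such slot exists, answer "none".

none

Wei free within 08:00–17:00: 08:00–10:00, 10:30–12:45, 13:45–14:15, 15:00–15:15, 15:45–17:00.
Farrukh free within 08:00–17:00: 08:00–09:15, 11:00–12:15, 13:00–17:00.
Zara ∩ Wei: 08:00–10:00, 10:30–12:15.
Zara ∩ Wei ∩ Farrukh: 08:00–09:15, 11:00–12:15.
Zara ∩ Wei ∩ Farrukh ∩ Hiro: 08:15–09:15, 11:00–11:45.
Windows ≥ 90 min: (none).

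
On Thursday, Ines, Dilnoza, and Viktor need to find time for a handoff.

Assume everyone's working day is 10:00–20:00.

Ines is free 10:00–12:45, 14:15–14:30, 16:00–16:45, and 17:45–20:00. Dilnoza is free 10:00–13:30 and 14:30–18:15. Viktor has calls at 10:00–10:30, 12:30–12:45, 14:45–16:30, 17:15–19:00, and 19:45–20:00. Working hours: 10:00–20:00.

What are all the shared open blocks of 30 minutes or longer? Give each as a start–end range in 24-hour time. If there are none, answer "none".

10:30–12:30

Viktor free within 10:00–20:00: 10:30–12:30, 12:45–14:45, 16:30–17:15, 19:00–19:45.
Ines ∩ Dilnoza: 10:00–12:45, 16:00–16:45, 17:45–18:15.
Ines ∩ Dilnoza ∩ Viktor: 10:30–12:30, 16:30–16:45.
Windows ≥ 30 min: 10:30–12:30.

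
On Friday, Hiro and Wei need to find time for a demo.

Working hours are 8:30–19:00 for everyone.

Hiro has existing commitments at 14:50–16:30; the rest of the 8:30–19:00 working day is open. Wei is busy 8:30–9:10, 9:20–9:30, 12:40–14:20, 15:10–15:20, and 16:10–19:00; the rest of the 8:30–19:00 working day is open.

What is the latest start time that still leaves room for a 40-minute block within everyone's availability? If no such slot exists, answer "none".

Hiro free within 08:30–19:00: 08:30–14:50, 16:30–19:00.
Wei free within 08:30–19:00: 09:10–09:20, 09:30–12:40, 14:20–15:10, 15:20–16:10.
Hiro ∩ Wei: 09:10–09:20, 09:30–12:40, 14:20–14:50.
Windows ≥ 40 min: 09:30–12:40.
Latest start in the last window 09:30–12:40 is 12:40 − 40 min = 12:00.

12:00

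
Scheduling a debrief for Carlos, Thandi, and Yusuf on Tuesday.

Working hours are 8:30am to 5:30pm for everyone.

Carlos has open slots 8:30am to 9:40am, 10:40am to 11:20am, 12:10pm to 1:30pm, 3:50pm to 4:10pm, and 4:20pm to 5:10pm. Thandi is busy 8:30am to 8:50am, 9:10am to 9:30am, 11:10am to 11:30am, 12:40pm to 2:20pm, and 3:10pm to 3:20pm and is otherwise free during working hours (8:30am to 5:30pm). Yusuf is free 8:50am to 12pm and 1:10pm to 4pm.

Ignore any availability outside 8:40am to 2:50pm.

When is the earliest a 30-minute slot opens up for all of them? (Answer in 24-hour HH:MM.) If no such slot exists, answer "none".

10:40

Thandi free within 08:30–17:30: 08:50–09:10, 09:30–11:10, 11:30–12:40, 14:20–15:10, 15:20–17:30.
Carlos ∩ Thandi: 08:50–09:10, 09:30–09:40, 10:40–11:10, 12:10–12:40, 15:50–16:10, 16:20–17:10.
Carlos ∩ Thandi ∩ Yusuf: 08:50–09:10, 09:30–09:40, 10:40–11:10, 15:50–16:00.
Restricted to 08:40–14:50: 08:50–09:10, 09:30–09:40, 10:40–11:10.
Windows ≥ 30 min: 10:40–11:10.
Earliest such window starts at 10:40.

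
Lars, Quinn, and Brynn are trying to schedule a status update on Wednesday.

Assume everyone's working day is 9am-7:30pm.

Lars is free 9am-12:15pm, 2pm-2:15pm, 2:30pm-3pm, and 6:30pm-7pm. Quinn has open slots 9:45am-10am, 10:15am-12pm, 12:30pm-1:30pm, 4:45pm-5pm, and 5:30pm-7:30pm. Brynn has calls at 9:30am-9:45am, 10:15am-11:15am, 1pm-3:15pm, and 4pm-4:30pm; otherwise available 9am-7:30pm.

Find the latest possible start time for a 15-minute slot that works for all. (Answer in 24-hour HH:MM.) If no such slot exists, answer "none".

Brynn free within 09:00–19:30: 09:00–09:30, 09:45–10:15, 11:15–13:00, 15:15–16:00, 16:30–19:30.
Lars ∩ Quinn: 09:45–10:00, 10:15–12:00, 18:30–19:00.
Lars ∩ Quinn ∩ Brynn: 09:45–10:00, 11:15–12:00, 18:30–19:00.
Windows ≥ 15 min: 09:45–10:00, 11:15–12:00, 18:30–19:00.
Latest start in the last window 18:30–19:00 is 19:00 − 15 min = 18:45.

18:45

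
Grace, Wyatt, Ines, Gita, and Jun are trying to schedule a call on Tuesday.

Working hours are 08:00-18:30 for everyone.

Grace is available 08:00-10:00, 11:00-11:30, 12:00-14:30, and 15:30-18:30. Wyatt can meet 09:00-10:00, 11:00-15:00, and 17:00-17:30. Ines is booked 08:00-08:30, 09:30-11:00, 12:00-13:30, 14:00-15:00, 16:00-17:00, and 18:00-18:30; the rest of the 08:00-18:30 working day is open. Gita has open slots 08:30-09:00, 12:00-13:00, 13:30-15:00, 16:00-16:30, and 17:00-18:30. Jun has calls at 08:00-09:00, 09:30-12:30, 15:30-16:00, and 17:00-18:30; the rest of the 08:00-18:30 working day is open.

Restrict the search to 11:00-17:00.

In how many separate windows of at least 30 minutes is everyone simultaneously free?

Ines free within 08:00–18:30: 08:30–09:30, 11:00–12:00, 13:30–14:00, 15:00–16:00, 17:00–18:00.
Jun free within 08:00–18:30: 09:00–09:30, 12:30–15:30, 16:00–17:00.
Grace ∩ Wyatt: 09:00–10:00, 11:00–11:30, 12:00–14:30, 17:00–17:30.
Grace ∩ Wyatt ∩ Ines: 09:00–09:30, 11:00–11:30, 13:30–14:00, 17:00–17:30.
Grace ∩ Wyatt ∩ Ines ∩ Gita: 13:30–14:00, 17:00–17:30.
Grace ∩ Wyatt ∩ Ines ∩ Gita ∩ Jun: 13:30–14:00.
Restricted to 11:00–17:00: 13:30–14:00.
Windows ≥ 30 min: 13:30–14:00.
That's 1 window.

1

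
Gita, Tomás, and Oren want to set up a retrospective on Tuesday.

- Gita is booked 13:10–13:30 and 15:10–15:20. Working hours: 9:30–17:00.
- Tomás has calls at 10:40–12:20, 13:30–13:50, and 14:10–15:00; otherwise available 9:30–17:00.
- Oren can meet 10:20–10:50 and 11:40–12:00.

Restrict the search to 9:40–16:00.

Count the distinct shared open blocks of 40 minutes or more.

0

Gita free within 09:30–17:00: 09:30–13:10, 13:30–15:10, 15:20–17:00.
Tomás free within 09:30–17:00: 09:30–10:40, 12:20–13:30, 13:50–14:10, 15:00–17:00.
Gita ∩ Tomás: 09:30–10:40, 12:20–13:10, 13:50–14:10, 15:00–15:10, 15:20–17:00.
Gita ∩ Tomás ∩ Oren: 10:20–10:40.
Restricted to 09:40–16:00: 10:20–10:40.
Windows ≥ 40 min: (none).
That's 0 windows.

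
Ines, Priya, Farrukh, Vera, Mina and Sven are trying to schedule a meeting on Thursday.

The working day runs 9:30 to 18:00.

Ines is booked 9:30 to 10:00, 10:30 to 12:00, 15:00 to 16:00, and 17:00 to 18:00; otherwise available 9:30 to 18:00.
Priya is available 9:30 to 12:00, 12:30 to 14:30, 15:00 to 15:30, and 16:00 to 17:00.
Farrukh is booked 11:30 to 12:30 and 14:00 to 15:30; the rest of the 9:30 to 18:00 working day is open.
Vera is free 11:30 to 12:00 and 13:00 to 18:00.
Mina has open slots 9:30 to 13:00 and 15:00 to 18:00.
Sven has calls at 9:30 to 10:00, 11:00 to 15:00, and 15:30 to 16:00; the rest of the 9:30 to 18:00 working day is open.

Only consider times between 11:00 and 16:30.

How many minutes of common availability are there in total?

Ines free within 09:30–18:00: 10:00–10:30, 12:00–15:00, 16:00–17:00.
Farrukh free within 09:30–18:00: 09:30–11:30, 12:30–14:00, 15:30–18:00.
Sven free within 09:30–18:00: 10:00–11:00, 15:00–15:30, 16:00–18:00.
Ines ∩ Priya: 10:00–10:30, 12:30–14:30, 16:00–17:00.
Ines ∩ Priya ∩ Farrukh: 10:00–10:30, 12:30–14:00, 16:00–17:00.
Ines ∩ Priya ∩ Farrukh ∩ Vera: 13:00–14:00, 16:00–17:00.
Ines ∩ Priya ∩ Farrukh ∩ Vera ∩ Mina: 16:00–17:00.
Ines ∩ Priya ∩ Farrukh ∩ Vera ∩ Mina ∩ Sven: 16:00–17:00.
Restricted to 11:00–16:30: 16:00–16:30.
Total common minutes: 30.

30 minutes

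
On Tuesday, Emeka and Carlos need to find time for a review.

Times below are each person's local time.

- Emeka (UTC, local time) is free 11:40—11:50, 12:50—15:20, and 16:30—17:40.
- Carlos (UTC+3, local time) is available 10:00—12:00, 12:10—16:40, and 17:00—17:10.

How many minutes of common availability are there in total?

70 minutes

Emeka → UTC: 11:40–11:50, 12:50–15:20, 16:30–17:40.
Carlos → UTC: 07:00–09:00, 09:10–13:40, 14:00–14:10.
Emeka ∩ Carlos: 11:40–11:50, 12:50–13:40, 14:00–14:10.
Total common minutes: 10 + 50 + 10 = 70.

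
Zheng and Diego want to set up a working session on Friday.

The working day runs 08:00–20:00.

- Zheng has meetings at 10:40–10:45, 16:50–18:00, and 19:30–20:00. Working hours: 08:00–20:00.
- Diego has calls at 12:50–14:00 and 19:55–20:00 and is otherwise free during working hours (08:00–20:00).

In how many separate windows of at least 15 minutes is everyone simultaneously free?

Zheng free within 08:00–20:00: 08:00–10:40, 10:45–16:50, 18:00–19:30.
Diego free within 08:00–20:00: 08:00–12:50, 14:00–19:55.
Zheng ∩ Diego: 08:00–10:40, 10:45–12:50, 14:00–16:50, 18:00–19:30.
Windows ≥ 15 min: 08:00–10:40, 10:45–12:50, 14:00–16:50, 18:00–19:30.
That's 4 windows.

4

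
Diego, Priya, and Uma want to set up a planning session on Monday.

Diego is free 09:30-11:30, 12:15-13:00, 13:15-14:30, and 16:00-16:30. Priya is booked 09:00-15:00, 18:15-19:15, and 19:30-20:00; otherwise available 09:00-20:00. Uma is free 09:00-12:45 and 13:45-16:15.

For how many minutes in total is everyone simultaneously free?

15 minutes

Priya free within 09:00–20:00: 15:00–18:15, 19:15–19:30.
Diego ∩ Priya: 16:00–16:30.
Diego ∩ Priya ∩ Uma: 16:00–16:15.
Total common minutes: 15.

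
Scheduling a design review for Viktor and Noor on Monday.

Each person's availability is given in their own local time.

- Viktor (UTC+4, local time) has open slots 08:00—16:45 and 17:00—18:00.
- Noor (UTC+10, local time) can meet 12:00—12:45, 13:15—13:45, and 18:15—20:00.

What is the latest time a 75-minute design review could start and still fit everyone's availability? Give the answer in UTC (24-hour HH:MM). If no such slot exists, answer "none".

08:45

Viktor → UTC: 04:00–12:45, 13:00–14:00.
Noor → UTC: 02:00–02:45, 03:15–03:45, 08:15–10:00.
Viktor ∩ Noor: 08:15–10:00.
Windows ≥ 75 min: 08:15–10:00.
Latest start in the last window 08:15–10:00 is 10:00 − 75 min = 08:45.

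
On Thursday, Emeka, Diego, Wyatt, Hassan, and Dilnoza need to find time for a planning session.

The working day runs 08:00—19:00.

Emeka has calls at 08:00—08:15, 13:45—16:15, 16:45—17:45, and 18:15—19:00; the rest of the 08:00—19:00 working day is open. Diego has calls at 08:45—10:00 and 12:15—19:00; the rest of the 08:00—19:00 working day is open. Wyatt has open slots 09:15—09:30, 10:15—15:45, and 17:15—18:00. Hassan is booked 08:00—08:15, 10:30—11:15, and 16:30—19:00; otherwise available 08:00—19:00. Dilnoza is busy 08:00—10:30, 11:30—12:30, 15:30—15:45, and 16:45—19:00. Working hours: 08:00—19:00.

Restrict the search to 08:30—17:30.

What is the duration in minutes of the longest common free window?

Emeka free within 08:00–19:00: 08:15–13:45, 16:15–16:45, 17:45–18:15.
Diego free within 08:00–19:00: 08:00–08:45, 10:00–12:15.
Hassan free within 08:00–19:00: 08:15–10:30, 11:15–16:30.
Dilnoza free within 08:00–19:00: 10:30–11:30, 12:30–15:30, 15:45–16:45.
Emeka ∩ Diego: 08:15–08:45, 10:00–12:15.
Emeka ∩ Diego ∩ Wyatt: 10:15–12:15.
Emeka ∩ Diego ∩ Wyatt ∩ Hassan: 10:15–10:30, 11:15–12:15.
Emeka ∩ Diego ∩ Wyatt ∩ Hassan ∩ Dilnoza: 11:15–11:30.
Restricted to 08:30–17:30: 11:15–11:30.
Single common window of 15 minutes.

15 minutes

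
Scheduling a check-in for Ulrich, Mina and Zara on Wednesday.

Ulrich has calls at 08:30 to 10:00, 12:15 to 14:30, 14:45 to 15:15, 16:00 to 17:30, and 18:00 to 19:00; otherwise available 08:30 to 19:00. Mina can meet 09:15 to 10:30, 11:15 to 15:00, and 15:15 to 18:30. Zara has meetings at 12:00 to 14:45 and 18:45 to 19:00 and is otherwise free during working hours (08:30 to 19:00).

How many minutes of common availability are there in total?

150 minutes

Ulrich free within 08:30–19:00: 10:00–12:15, 14:30–14:45, 15:15–16:00, 17:30–18:00.
Zara free within 08:30–19:00: 08:30–12:00, 14:45–18:45.
Ulrich ∩ Mina: 10:00–10:30, 11:15–12:15, 14:30–14:45, 15:15–16:00, 17:30–18:00.
Ulrich ∩ Mina ∩ Zara: 10:00–10:30, 11:15–12:00, 15:15–16:00, 17:30–18:00.
Total common minutes: 30 + 45 + 45 + 30 = 150.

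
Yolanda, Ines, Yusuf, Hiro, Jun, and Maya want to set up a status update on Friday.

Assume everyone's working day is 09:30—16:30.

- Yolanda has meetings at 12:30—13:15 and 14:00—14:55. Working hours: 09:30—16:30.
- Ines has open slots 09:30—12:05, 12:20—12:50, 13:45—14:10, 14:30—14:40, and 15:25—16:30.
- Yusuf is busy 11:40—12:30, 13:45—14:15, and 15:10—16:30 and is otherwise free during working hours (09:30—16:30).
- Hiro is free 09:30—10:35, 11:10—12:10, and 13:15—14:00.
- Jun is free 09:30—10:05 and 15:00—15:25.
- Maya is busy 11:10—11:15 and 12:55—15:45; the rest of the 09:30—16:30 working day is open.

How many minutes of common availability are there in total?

Yolanda free within 09:30–16:30: 09:30–12:30, 13:15–14:00, 14:55–16:30.
Yusuf free within 09:30–16:30: 09:30–11:40, 12:30–13:45, 14:15–15:10.
Maya free within 09:30–16:30: 09:30–11:10, 11:15–12:55, 15:45–16:30.
Yolanda ∩ Ines: 09:30–12:05, 12:20–12:30, 13:45–14:00, 15:25–16:30.
Yolanda ∩ Ines ∩ Yusuf: 09:30–11:40.
Yolanda ∩ Ines ∩ Yusuf ∩ Hiro: 09:30–10:35, 11:10–11:40.
Yolanda ∩ Ines ∩ Yusuf ∩ Hiro ∩ Jun: 09:30–10:05.
Yolanda ∩ Ines ∩ Yusuf ∩ Hiro ∩ Jun ∩ Maya: 09:30–10:05.
Total common minutes: 35.

35 minutes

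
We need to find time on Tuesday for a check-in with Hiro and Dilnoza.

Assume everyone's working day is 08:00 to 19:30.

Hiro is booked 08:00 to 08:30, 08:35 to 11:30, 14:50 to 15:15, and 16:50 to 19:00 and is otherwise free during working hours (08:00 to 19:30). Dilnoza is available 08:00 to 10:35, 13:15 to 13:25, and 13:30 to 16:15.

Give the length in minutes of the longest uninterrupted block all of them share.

80 minutes

Hiro free within 08:00–19:30: 08:30–08:35, 11:30–14:50, 15:15–16:50, 19:00–19:30.
Hiro ∩ Dilnoza: 08:30–08:35, 13:15–13:25, 13:30–14:50, 15:15–16:15.
Common window lengths: 5, 10, 80, 60 min; longest is 80.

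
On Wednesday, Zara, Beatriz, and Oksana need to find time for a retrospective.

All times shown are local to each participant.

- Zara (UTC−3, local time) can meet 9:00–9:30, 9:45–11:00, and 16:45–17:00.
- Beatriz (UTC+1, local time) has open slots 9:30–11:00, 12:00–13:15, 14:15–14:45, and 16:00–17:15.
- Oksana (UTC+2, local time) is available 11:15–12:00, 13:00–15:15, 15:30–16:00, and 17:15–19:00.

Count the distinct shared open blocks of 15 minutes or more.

2

Zara → UTC: 12:00–12:30, 12:45–14:00, 19:45–20:00.
Beatriz → UTC: 08:30–10:00, 11:00–12:15, 13:15–13:45, 15:00–16:15.
Oksana → UTC: 09:15–10:00, 11:00–13:15, 13:30–14:00, 15:15–17:00.
Zara ∩ Beatriz: 12:00–12:15, 13:15–13:45.
Zara ∩ Beatriz ∩ Oksana: 12:00–12:15, 13:30–13:45.
Windows ≥ 15 min: 12:00–12:15, 13:30–13:45.
That's 2 windows.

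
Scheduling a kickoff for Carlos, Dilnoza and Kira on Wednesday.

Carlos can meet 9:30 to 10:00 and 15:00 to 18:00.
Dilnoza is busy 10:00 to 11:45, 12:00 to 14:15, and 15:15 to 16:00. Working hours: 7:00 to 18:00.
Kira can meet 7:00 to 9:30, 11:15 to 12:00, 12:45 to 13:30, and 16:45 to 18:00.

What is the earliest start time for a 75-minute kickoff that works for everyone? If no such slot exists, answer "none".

Dilnoza free within 07:00–18:00: 07:00–10:00, 11:45–12:00, 14:15–15:15, 16:00–18:00.
Carlos ∩ Dilnoza: 09:30–10:00, 15:00–15:15, 16:00–18:00.
Carlos ∩ Dilnoza ∩ Kira: 16:45–18:00.
Windows ≥ 75 min: 16:45–18:00.
Earliest such window starts at 16:45.

16:45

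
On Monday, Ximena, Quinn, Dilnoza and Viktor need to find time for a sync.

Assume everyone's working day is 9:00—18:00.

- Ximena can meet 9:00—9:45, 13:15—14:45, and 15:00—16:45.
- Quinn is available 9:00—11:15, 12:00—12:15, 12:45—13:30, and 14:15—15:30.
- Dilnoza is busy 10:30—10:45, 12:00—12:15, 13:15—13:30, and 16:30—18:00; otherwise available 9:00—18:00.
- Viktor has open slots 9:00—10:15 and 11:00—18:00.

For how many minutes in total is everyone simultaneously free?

105 minutes

Dilnoza free within 09:00–18:00: 09:00–10:30, 10:45–12:00, 12:15–13:15, 13:30–16:30.
Ximena ∩ Quinn: 09:00–09:45, 13:15–13:30, 14:15–14:45, 15:00–15:30.
Ximena ∩ Quinn ∩ Dilnoza: 09:00–09:45, 14:15–14:45, 15:00–15:30.
Ximena ∩ Quinn ∩ Dilnoza ∩ Viktor: 09:00–09:45, 14:15–14:45, 15:00–15:30.
Total common minutes: 45 + 30 + 30 = 105.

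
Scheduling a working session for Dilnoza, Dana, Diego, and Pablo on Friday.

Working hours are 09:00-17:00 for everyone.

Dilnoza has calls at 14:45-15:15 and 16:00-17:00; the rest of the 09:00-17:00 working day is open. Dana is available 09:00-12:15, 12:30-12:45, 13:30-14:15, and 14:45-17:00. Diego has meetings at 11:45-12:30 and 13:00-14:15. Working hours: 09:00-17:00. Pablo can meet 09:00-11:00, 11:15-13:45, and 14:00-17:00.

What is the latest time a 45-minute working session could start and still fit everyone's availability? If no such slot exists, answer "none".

15:15

Dilnoza free within 09:00–17:00: 09:00–14:45, 15:15–16:00.
Diego free within 09:00–17:00: 09:00–11:45, 12:30–13:00, 14:15–17:00.
Dilnoza ∩ Dana: 09:00–12:15, 12:30–12:45, 13:30–14:15, 15:15–16:00.
Dilnoza ∩ Dana ∩ Diego: 09:00–11:45, 12:30–12:45, 15:15–16:00.
Dilnoza ∩ Dana ∩ Diego ∩ Pablo: 09:00–11:00, 11:15–11:45, 12:30–12:45, 15:15–16:00.
Windows ≥ 45 min: 09:00–11:00, 15:15–16:00.
Latest start in the last window 15:15–16:00 is 16:00 − 45 min = 15:15.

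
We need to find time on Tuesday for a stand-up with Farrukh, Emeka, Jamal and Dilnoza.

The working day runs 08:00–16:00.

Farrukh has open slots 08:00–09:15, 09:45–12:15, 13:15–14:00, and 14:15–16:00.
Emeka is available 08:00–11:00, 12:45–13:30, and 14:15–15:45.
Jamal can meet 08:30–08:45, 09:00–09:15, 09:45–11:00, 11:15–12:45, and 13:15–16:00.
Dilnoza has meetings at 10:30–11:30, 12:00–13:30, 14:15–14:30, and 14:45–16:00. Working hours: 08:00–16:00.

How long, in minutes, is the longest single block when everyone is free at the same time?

45 minutes

Dilnoza free within 08:00–16:00: 08:00–10:30, 11:30–12:00, 13:30–14:15, 14:30–14:45.
Farrukh ∩ Emeka: 08:00–09:15, 09:45–11:00, 13:15–13:30, 14:15–15:45.
Farrukh ∩ Emeka ∩ Jamal: 08:30–08:45, 09:00–09:15, 09:45–11:00, 13:15–13:30, 14:15–15:45.
Farrukh ∩ Emeka ∩ Jamal ∩ Dilnoza: 08:30–08:45, 09:00–09:15, 09:45–10:30, 14:30–14:45.
Common window lengths: 15, 15, 45, 15 min; longest is 45.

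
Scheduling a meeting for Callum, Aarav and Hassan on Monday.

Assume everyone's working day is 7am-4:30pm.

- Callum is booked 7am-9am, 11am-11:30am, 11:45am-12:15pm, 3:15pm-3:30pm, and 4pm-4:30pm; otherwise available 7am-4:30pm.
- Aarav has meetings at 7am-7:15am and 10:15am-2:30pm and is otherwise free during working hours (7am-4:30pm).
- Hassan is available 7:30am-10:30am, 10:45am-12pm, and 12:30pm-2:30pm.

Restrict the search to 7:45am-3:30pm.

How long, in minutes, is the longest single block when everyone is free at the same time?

75 minutes

Callum free within 07:00–16:30: 09:00–11:00, 11:30–11:45, 12:15–15:15, 15:30–16:00.
Aarav free within 07:00–16:30: 07:15–10:15, 14:30–16:30.
Callum ∩ Aarav: 09:00–10:15, 14:30–15:15, 15:30–16:00.
Callum ∩ Aarav ∩ Hassan: 09:00–10:15.
Restricted to 07:45–15:30: 09:00–10:15.
Single common window of 75 minutes.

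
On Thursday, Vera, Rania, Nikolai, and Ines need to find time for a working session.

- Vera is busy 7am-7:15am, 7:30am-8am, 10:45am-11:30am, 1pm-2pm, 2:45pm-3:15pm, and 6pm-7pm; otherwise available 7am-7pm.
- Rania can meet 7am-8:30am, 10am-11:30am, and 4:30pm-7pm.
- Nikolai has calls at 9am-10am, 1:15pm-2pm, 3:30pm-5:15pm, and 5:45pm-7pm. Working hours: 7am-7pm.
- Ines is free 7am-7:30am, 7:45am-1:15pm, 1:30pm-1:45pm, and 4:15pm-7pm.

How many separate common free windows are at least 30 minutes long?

Vera free within 07:00–19:00: 07:15–07:30, 08:00–10:45, 11:30–13:00, 14:00–14:45, 15:15–18:00.
Nikolai free within 07:00–19:00: 07:00–09:00, 10:00–13:15, 14:00–15:30, 17:15–17:45.
Vera ∩ Rania: 07:15–07:30, 08:00–08:30, 10:00–10:45, 16:30–18:00.
Vera ∩ Rania ∩ Nikolai: 07:15–07:30, 08:00–08:30, 10:00–10:45, 17:15–17:45.
Vera ∩ Rania ∩ Nikolai ∩ Ines: 07:15–07:30, 08:00–08:30, 10:00–10:45, 17:15–17:45.
Windows ≥ 30 min: 08:00–08:30, 10:00–10:45, 17:15–17:45.
That's 3 windows.

3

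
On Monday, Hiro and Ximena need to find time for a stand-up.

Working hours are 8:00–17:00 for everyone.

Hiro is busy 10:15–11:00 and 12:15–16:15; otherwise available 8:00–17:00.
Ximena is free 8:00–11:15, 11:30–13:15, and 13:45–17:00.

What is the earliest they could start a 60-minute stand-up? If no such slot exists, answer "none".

Hiro free within 08:00–17:00: 08:00–10:15, 11:00–12:15, 16:15–17:00.
Hiro ∩ Ximena: 08:00–10:15, 11:00–11:15, 11:30–12:15, 16:15–17:00.
Windows ≥ 60 min: 08:00–10:15.
Earliest such window starts at 08:00.

08:00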